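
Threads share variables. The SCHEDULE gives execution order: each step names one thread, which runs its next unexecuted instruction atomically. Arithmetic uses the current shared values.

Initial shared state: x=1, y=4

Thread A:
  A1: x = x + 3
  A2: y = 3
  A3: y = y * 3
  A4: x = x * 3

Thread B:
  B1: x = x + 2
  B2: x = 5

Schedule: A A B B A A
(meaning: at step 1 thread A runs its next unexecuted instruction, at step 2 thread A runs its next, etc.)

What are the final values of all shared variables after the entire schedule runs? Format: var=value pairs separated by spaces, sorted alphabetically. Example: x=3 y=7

Step 1: thread A executes A1 (x = x + 3). Shared: x=4 y=4. PCs: A@1 B@0
Step 2: thread A executes A2 (y = 3). Shared: x=4 y=3. PCs: A@2 B@0
Step 3: thread B executes B1 (x = x + 2). Shared: x=6 y=3. PCs: A@2 B@1
Step 4: thread B executes B2 (x = 5). Shared: x=5 y=3. PCs: A@2 B@2
Step 5: thread A executes A3 (y = y * 3). Shared: x=5 y=9. PCs: A@3 B@2
Step 6: thread A executes A4 (x = x * 3). Shared: x=15 y=9. PCs: A@4 B@2

Answer: x=15 y=9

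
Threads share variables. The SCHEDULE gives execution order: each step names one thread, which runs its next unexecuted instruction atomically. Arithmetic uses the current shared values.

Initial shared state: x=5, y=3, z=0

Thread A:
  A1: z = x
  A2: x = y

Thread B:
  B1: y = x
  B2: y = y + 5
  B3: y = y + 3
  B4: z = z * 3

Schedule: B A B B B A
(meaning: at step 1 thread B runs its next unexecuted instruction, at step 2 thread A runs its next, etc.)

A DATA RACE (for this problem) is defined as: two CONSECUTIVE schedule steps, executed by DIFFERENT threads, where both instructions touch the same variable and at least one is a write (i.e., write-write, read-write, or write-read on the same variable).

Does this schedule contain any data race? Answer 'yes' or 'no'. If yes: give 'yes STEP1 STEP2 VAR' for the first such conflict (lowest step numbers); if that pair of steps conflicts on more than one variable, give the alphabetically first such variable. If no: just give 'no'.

Steps 1,2: B(r=x,w=y) vs A(r=x,w=z). No conflict.
Steps 2,3: A(r=x,w=z) vs B(r=y,w=y). No conflict.
Steps 3,4: same thread (B). No race.
Steps 4,5: same thread (B). No race.
Steps 5,6: B(r=z,w=z) vs A(r=y,w=x). No conflict.

Answer: no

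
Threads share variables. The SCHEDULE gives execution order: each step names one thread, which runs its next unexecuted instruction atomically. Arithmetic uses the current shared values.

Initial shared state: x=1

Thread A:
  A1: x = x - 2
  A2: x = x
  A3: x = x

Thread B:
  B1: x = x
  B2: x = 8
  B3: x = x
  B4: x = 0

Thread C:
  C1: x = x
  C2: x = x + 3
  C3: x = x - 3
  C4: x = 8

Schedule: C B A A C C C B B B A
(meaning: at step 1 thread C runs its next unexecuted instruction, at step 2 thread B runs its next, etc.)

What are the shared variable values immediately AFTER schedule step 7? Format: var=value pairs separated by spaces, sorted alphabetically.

Answer: x=8

Derivation:
Step 1: thread C executes C1 (x = x). Shared: x=1. PCs: A@0 B@0 C@1
Step 2: thread B executes B1 (x = x). Shared: x=1. PCs: A@0 B@1 C@1
Step 3: thread A executes A1 (x = x - 2). Shared: x=-1. PCs: A@1 B@1 C@1
Step 4: thread A executes A2 (x = x). Shared: x=-1. PCs: A@2 B@1 C@1
Step 5: thread C executes C2 (x = x + 3). Shared: x=2. PCs: A@2 B@1 C@2
Step 6: thread C executes C3 (x = x - 3). Shared: x=-1. PCs: A@2 B@1 C@3
Step 7: thread C executes C4 (x = 8). Shared: x=8. PCs: A@2 B@1 C@4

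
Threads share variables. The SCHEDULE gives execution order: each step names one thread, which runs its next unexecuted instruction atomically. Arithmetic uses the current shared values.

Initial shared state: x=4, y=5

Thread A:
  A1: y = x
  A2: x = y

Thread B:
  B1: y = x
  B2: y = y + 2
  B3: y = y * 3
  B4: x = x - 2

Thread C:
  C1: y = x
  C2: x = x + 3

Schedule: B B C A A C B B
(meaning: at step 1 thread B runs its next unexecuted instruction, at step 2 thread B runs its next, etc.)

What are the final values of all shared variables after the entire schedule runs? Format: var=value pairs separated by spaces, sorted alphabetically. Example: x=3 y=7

Answer: x=5 y=12

Derivation:
Step 1: thread B executes B1 (y = x). Shared: x=4 y=4. PCs: A@0 B@1 C@0
Step 2: thread B executes B2 (y = y + 2). Shared: x=4 y=6. PCs: A@0 B@2 C@0
Step 3: thread C executes C1 (y = x). Shared: x=4 y=4. PCs: A@0 B@2 C@1
Step 4: thread A executes A1 (y = x). Shared: x=4 y=4. PCs: A@1 B@2 C@1
Step 5: thread A executes A2 (x = y). Shared: x=4 y=4. PCs: A@2 B@2 C@1
Step 6: thread C executes C2 (x = x + 3). Shared: x=7 y=4. PCs: A@2 B@2 C@2
Step 7: thread B executes B3 (y = y * 3). Shared: x=7 y=12. PCs: A@2 B@3 C@2
Step 8: thread B executes B4 (x = x - 2). Shared: x=5 y=12. PCs: A@2 B@4 C@2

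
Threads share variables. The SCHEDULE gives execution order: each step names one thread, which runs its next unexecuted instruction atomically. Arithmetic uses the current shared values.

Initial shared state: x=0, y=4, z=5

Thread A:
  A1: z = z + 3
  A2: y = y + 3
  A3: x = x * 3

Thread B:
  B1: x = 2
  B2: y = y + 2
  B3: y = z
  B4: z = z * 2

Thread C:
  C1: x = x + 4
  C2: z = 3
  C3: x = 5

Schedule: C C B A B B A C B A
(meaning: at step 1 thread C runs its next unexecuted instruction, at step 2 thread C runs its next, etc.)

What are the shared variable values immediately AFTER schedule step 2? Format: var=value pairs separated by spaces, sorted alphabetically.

Answer: x=4 y=4 z=3

Derivation:
Step 1: thread C executes C1 (x = x + 4). Shared: x=4 y=4 z=5. PCs: A@0 B@0 C@1
Step 2: thread C executes C2 (z = 3). Shared: x=4 y=4 z=3. PCs: A@0 B@0 C@2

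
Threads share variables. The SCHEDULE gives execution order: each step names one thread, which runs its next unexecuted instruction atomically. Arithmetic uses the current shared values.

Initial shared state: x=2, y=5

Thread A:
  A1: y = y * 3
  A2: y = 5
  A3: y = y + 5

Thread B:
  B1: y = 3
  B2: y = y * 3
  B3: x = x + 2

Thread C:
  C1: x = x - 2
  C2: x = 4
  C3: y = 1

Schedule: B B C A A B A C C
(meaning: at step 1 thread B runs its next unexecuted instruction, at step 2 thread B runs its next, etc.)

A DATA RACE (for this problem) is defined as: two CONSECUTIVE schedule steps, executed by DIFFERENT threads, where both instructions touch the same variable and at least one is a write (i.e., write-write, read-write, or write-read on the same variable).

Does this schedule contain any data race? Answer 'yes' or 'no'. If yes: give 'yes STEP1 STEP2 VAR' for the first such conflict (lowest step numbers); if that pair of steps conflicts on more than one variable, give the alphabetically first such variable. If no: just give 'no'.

Steps 1,2: same thread (B). No race.
Steps 2,3: B(r=y,w=y) vs C(r=x,w=x). No conflict.
Steps 3,4: C(r=x,w=x) vs A(r=y,w=y). No conflict.
Steps 4,5: same thread (A). No race.
Steps 5,6: A(r=-,w=y) vs B(r=x,w=x). No conflict.
Steps 6,7: B(r=x,w=x) vs A(r=y,w=y). No conflict.
Steps 7,8: A(r=y,w=y) vs C(r=-,w=x). No conflict.
Steps 8,9: same thread (C). No race.

Answer: no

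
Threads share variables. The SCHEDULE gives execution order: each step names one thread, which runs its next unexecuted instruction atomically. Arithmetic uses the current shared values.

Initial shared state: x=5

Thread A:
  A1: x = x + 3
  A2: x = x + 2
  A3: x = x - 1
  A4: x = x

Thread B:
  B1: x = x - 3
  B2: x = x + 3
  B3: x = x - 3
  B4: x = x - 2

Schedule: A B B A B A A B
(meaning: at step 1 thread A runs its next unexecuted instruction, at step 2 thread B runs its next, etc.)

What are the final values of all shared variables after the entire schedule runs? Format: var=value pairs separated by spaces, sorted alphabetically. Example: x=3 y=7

Step 1: thread A executes A1 (x = x + 3). Shared: x=8. PCs: A@1 B@0
Step 2: thread B executes B1 (x = x - 3). Shared: x=5. PCs: A@1 B@1
Step 3: thread B executes B2 (x = x + 3). Shared: x=8. PCs: A@1 B@2
Step 4: thread A executes A2 (x = x + 2). Shared: x=10. PCs: A@2 B@2
Step 5: thread B executes B3 (x = x - 3). Shared: x=7. PCs: A@2 B@3
Step 6: thread A executes A3 (x = x - 1). Shared: x=6. PCs: A@3 B@3
Step 7: thread A executes A4 (x = x). Shared: x=6. PCs: A@4 B@3
Step 8: thread B executes B4 (x = x - 2). Shared: x=4. PCs: A@4 B@4

Answer: x=4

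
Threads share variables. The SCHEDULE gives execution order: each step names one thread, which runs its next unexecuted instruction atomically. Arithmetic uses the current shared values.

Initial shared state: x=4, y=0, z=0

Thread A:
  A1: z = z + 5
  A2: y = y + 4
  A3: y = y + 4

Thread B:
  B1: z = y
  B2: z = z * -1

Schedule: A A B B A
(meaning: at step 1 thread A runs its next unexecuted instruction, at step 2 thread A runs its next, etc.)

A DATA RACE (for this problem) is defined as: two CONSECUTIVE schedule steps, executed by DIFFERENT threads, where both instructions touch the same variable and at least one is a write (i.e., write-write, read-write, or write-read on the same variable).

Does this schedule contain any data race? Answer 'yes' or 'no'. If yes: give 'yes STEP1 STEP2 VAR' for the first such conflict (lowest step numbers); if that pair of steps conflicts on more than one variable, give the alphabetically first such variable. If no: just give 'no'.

Steps 1,2: same thread (A). No race.
Steps 2,3: A(y = y + 4) vs B(z = y). RACE on y (W-R).
Steps 3,4: same thread (B). No race.
Steps 4,5: B(r=z,w=z) vs A(r=y,w=y). No conflict.
First conflict at steps 2,3.

Answer: yes 2 3 y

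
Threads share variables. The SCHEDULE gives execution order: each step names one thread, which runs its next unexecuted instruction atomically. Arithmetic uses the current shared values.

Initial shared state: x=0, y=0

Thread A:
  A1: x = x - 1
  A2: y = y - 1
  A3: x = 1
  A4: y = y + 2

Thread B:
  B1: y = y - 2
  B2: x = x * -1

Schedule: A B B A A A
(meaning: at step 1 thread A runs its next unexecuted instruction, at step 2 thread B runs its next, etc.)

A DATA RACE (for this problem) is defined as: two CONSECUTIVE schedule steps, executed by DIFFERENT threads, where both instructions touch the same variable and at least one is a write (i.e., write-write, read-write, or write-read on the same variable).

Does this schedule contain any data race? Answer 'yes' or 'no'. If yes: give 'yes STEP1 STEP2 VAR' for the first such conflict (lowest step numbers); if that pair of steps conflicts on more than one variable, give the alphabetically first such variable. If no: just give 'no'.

Answer: no

Derivation:
Steps 1,2: A(r=x,w=x) vs B(r=y,w=y). No conflict.
Steps 2,3: same thread (B). No race.
Steps 3,4: B(r=x,w=x) vs A(r=y,w=y). No conflict.
Steps 4,5: same thread (A). No race.
Steps 5,6: same thread (A). No race.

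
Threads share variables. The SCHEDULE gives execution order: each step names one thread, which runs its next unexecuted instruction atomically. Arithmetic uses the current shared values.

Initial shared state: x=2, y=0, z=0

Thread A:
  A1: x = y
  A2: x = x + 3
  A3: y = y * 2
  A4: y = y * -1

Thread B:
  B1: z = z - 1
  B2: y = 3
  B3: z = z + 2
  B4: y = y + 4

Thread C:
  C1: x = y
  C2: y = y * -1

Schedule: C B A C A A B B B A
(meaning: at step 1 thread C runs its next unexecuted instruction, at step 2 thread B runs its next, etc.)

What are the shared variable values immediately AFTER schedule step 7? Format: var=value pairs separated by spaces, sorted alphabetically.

Step 1: thread C executes C1 (x = y). Shared: x=0 y=0 z=0. PCs: A@0 B@0 C@1
Step 2: thread B executes B1 (z = z - 1). Shared: x=0 y=0 z=-1. PCs: A@0 B@1 C@1
Step 3: thread A executes A1 (x = y). Shared: x=0 y=0 z=-1. PCs: A@1 B@1 C@1
Step 4: thread C executes C2 (y = y * -1). Shared: x=0 y=0 z=-1. PCs: A@1 B@1 C@2
Step 5: thread A executes A2 (x = x + 3). Shared: x=3 y=0 z=-1. PCs: A@2 B@1 C@2
Step 6: thread A executes A3 (y = y * 2). Shared: x=3 y=0 z=-1. PCs: A@3 B@1 C@2
Step 7: thread B executes B2 (y = 3). Shared: x=3 y=3 z=-1. PCs: A@3 B@2 C@2

Answer: x=3 y=3 z=-1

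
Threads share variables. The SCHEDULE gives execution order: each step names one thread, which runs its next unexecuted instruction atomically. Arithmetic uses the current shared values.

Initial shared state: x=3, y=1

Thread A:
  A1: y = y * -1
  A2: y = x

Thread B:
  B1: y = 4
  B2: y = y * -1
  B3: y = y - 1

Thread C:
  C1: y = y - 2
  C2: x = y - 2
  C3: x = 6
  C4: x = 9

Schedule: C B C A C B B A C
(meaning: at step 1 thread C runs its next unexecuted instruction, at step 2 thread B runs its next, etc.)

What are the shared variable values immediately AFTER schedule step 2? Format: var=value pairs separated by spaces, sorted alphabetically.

Answer: x=3 y=4

Derivation:
Step 1: thread C executes C1 (y = y - 2). Shared: x=3 y=-1. PCs: A@0 B@0 C@1
Step 2: thread B executes B1 (y = 4). Shared: x=3 y=4. PCs: A@0 B@1 C@1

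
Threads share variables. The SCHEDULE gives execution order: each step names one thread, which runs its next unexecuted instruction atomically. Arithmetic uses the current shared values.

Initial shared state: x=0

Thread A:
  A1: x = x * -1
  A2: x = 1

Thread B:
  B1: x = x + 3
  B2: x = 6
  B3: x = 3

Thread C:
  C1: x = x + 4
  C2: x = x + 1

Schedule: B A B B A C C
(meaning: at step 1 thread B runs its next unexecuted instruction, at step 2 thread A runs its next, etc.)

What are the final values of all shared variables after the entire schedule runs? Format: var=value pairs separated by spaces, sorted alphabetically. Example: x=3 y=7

Step 1: thread B executes B1 (x = x + 3). Shared: x=3. PCs: A@0 B@1 C@0
Step 2: thread A executes A1 (x = x * -1). Shared: x=-3. PCs: A@1 B@1 C@0
Step 3: thread B executes B2 (x = 6). Shared: x=6. PCs: A@1 B@2 C@0
Step 4: thread B executes B3 (x = 3). Shared: x=3. PCs: A@1 B@3 C@0
Step 5: thread A executes A2 (x = 1). Shared: x=1. PCs: A@2 B@3 C@0
Step 6: thread C executes C1 (x = x + 4). Shared: x=5. PCs: A@2 B@3 C@1
Step 7: thread C executes C2 (x = x + 1). Shared: x=6. PCs: A@2 B@3 C@2

Answer: x=6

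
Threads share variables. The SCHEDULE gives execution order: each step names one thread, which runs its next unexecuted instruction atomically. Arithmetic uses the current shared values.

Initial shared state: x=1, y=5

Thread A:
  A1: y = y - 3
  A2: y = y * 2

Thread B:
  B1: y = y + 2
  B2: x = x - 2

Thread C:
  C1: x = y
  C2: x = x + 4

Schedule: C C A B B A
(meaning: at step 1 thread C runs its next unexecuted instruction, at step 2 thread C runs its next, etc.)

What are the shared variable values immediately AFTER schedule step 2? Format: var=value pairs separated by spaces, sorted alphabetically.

Answer: x=9 y=5

Derivation:
Step 1: thread C executes C1 (x = y). Shared: x=5 y=5. PCs: A@0 B@0 C@1
Step 2: thread C executes C2 (x = x + 4). Shared: x=9 y=5. PCs: A@0 B@0 C@2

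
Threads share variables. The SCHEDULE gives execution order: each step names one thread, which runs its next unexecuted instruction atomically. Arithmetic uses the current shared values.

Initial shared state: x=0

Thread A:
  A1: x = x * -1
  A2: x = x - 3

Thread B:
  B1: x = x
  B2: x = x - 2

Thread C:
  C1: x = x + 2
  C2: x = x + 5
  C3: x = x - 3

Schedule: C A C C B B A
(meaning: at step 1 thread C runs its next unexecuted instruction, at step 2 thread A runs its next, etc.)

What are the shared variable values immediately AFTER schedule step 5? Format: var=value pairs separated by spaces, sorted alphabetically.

Step 1: thread C executes C1 (x = x + 2). Shared: x=2. PCs: A@0 B@0 C@1
Step 2: thread A executes A1 (x = x * -1). Shared: x=-2. PCs: A@1 B@0 C@1
Step 3: thread C executes C2 (x = x + 5). Shared: x=3. PCs: A@1 B@0 C@2
Step 4: thread C executes C3 (x = x - 3). Shared: x=0. PCs: A@1 B@0 C@3
Step 5: thread B executes B1 (x = x). Shared: x=0. PCs: A@1 B@1 C@3

Answer: x=0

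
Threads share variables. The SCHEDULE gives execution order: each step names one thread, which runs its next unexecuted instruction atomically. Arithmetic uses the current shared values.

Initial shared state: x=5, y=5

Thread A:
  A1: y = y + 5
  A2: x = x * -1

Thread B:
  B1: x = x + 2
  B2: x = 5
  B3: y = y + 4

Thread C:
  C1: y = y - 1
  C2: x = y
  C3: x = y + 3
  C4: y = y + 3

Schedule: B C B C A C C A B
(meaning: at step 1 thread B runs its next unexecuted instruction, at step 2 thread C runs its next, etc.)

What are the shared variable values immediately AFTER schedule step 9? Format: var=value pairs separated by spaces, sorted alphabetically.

Step 1: thread B executes B1 (x = x + 2). Shared: x=7 y=5. PCs: A@0 B@1 C@0
Step 2: thread C executes C1 (y = y - 1). Shared: x=7 y=4. PCs: A@0 B@1 C@1
Step 3: thread B executes B2 (x = 5). Shared: x=5 y=4. PCs: A@0 B@2 C@1
Step 4: thread C executes C2 (x = y). Shared: x=4 y=4. PCs: A@0 B@2 C@2
Step 5: thread A executes A1 (y = y + 5). Shared: x=4 y=9. PCs: A@1 B@2 C@2
Step 6: thread C executes C3 (x = y + 3). Shared: x=12 y=9. PCs: A@1 B@2 C@3
Step 7: thread C executes C4 (y = y + 3). Shared: x=12 y=12. PCs: A@1 B@2 C@4
Step 8: thread A executes A2 (x = x * -1). Shared: x=-12 y=12. PCs: A@2 B@2 C@4
Step 9: thread B executes B3 (y = y + 4). Shared: x=-12 y=16. PCs: A@2 B@3 C@4

Answer: x=-12 y=16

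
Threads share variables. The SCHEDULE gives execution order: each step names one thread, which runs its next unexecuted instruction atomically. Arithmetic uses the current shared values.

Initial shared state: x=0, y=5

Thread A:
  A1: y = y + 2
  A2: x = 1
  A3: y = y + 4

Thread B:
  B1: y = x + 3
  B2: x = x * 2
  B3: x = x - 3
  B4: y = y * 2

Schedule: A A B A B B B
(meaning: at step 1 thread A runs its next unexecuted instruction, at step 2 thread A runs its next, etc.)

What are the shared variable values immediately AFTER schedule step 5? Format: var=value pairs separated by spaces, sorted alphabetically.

Answer: x=2 y=8

Derivation:
Step 1: thread A executes A1 (y = y + 2). Shared: x=0 y=7. PCs: A@1 B@0
Step 2: thread A executes A2 (x = 1). Shared: x=1 y=7. PCs: A@2 B@0
Step 3: thread B executes B1 (y = x + 3). Shared: x=1 y=4. PCs: A@2 B@1
Step 4: thread A executes A3 (y = y + 4). Shared: x=1 y=8. PCs: A@3 B@1
Step 5: thread B executes B2 (x = x * 2). Shared: x=2 y=8. PCs: A@3 B@2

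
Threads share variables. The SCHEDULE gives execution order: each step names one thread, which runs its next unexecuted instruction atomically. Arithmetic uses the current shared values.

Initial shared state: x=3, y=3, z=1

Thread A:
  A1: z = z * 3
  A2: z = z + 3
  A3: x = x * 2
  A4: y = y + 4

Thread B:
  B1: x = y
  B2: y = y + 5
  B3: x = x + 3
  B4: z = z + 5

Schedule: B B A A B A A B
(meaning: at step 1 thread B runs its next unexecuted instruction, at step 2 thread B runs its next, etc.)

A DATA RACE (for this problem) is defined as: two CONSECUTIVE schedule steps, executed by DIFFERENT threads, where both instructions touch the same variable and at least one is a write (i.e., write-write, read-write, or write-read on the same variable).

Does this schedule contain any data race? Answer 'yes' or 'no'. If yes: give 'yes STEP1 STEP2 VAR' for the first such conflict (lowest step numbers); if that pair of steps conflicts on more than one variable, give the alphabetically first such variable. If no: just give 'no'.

Steps 1,2: same thread (B). No race.
Steps 2,3: B(r=y,w=y) vs A(r=z,w=z). No conflict.
Steps 3,4: same thread (A). No race.
Steps 4,5: A(r=z,w=z) vs B(r=x,w=x). No conflict.
Steps 5,6: B(x = x + 3) vs A(x = x * 2). RACE on x (W-W).
Steps 6,7: same thread (A). No race.
Steps 7,8: A(r=y,w=y) vs B(r=z,w=z). No conflict.
First conflict at steps 5,6.

Answer: yes 5 6 x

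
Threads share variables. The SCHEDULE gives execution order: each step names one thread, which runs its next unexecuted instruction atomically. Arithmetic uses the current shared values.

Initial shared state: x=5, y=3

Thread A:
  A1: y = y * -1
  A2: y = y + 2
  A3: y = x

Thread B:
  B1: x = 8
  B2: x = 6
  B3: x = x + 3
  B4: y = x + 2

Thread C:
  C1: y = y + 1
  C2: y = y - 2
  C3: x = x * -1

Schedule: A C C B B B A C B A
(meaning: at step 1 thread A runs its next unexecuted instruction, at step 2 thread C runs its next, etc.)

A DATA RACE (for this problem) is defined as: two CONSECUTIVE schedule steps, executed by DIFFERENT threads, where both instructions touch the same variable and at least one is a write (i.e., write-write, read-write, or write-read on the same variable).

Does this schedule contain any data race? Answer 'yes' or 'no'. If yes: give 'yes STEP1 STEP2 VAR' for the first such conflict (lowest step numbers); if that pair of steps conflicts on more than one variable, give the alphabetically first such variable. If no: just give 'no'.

Steps 1,2: A(y = y * -1) vs C(y = y + 1). RACE on y (W-W).
Steps 2,3: same thread (C). No race.
Steps 3,4: C(r=y,w=y) vs B(r=-,w=x). No conflict.
Steps 4,5: same thread (B). No race.
Steps 5,6: same thread (B). No race.
Steps 6,7: B(r=x,w=x) vs A(r=y,w=y). No conflict.
Steps 7,8: A(r=y,w=y) vs C(r=x,w=x). No conflict.
Steps 8,9: C(x = x * -1) vs B(y = x + 2). RACE on x (W-R).
Steps 9,10: B(y = x + 2) vs A(y = x). RACE on y (W-W).
First conflict at steps 1,2.

Answer: yes 1 2 y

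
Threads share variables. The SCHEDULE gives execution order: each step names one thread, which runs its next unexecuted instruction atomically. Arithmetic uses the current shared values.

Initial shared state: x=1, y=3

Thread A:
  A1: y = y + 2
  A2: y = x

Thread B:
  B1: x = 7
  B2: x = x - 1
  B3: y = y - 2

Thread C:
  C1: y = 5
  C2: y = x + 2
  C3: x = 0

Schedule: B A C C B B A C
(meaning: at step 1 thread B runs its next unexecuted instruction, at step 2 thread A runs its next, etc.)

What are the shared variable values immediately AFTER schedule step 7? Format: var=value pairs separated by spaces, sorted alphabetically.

Answer: x=6 y=6

Derivation:
Step 1: thread B executes B1 (x = 7). Shared: x=7 y=3. PCs: A@0 B@1 C@0
Step 2: thread A executes A1 (y = y + 2). Shared: x=7 y=5. PCs: A@1 B@1 C@0
Step 3: thread C executes C1 (y = 5). Shared: x=7 y=5. PCs: A@1 B@1 C@1
Step 4: thread C executes C2 (y = x + 2). Shared: x=7 y=9. PCs: A@1 B@1 C@2
Step 5: thread B executes B2 (x = x - 1). Shared: x=6 y=9. PCs: A@1 B@2 C@2
Step 6: thread B executes B3 (y = y - 2). Shared: x=6 y=7. PCs: A@1 B@3 C@2
Step 7: thread A executes A2 (y = x). Shared: x=6 y=6. PCs: A@2 B@3 C@2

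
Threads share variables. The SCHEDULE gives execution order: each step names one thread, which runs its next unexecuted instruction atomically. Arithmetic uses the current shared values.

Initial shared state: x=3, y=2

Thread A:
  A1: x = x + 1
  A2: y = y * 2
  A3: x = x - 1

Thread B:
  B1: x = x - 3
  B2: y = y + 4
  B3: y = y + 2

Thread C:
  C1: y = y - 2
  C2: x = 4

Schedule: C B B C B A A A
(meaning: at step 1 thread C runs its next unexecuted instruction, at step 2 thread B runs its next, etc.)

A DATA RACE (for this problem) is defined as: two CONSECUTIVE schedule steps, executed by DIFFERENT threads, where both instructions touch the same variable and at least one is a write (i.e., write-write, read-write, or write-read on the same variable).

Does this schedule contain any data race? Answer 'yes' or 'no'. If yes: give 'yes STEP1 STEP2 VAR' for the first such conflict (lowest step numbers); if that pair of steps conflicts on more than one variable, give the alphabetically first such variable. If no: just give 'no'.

Steps 1,2: C(r=y,w=y) vs B(r=x,w=x). No conflict.
Steps 2,3: same thread (B). No race.
Steps 3,4: B(r=y,w=y) vs C(r=-,w=x). No conflict.
Steps 4,5: C(r=-,w=x) vs B(r=y,w=y). No conflict.
Steps 5,6: B(r=y,w=y) vs A(r=x,w=x). No conflict.
Steps 6,7: same thread (A). No race.
Steps 7,8: same thread (A). No race.

Answer: no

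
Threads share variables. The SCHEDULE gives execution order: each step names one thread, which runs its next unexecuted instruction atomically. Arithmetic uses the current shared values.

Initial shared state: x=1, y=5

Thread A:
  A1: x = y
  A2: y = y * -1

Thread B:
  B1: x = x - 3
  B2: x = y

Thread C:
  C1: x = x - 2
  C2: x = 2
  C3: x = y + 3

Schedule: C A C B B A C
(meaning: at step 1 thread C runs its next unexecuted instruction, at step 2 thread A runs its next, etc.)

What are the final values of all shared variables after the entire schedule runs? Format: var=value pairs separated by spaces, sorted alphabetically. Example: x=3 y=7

Step 1: thread C executes C1 (x = x - 2). Shared: x=-1 y=5. PCs: A@0 B@0 C@1
Step 2: thread A executes A1 (x = y). Shared: x=5 y=5. PCs: A@1 B@0 C@1
Step 3: thread C executes C2 (x = 2). Shared: x=2 y=5. PCs: A@1 B@0 C@2
Step 4: thread B executes B1 (x = x - 3). Shared: x=-1 y=5. PCs: A@1 B@1 C@2
Step 5: thread B executes B2 (x = y). Shared: x=5 y=5. PCs: A@1 B@2 C@2
Step 6: thread A executes A2 (y = y * -1). Shared: x=5 y=-5. PCs: A@2 B@2 C@2
Step 7: thread C executes C3 (x = y + 3). Shared: x=-2 y=-5. PCs: A@2 B@2 C@3

Answer: x=-2 y=-5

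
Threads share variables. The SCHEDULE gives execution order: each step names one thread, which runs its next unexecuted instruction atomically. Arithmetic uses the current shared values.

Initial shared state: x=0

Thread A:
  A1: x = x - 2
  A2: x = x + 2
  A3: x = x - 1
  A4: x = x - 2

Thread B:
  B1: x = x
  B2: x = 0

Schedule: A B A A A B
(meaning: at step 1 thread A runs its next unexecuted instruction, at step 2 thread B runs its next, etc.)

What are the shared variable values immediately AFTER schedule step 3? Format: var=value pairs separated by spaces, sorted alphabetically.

Answer: x=0

Derivation:
Step 1: thread A executes A1 (x = x - 2). Shared: x=-2. PCs: A@1 B@0
Step 2: thread B executes B1 (x = x). Shared: x=-2. PCs: A@1 B@1
Step 3: thread A executes A2 (x = x + 2). Shared: x=0. PCs: A@2 B@1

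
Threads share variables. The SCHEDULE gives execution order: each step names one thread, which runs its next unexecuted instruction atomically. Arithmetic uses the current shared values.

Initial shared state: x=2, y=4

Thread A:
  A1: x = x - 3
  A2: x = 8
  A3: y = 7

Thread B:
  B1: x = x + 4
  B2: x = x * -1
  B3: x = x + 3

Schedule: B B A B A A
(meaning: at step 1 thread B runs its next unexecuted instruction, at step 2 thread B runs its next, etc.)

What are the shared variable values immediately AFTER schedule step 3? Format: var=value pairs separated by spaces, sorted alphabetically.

Answer: x=-9 y=4

Derivation:
Step 1: thread B executes B1 (x = x + 4). Shared: x=6 y=4. PCs: A@0 B@1
Step 2: thread B executes B2 (x = x * -1). Shared: x=-6 y=4. PCs: A@0 B@2
Step 3: thread A executes A1 (x = x - 3). Shared: x=-9 y=4. PCs: A@1 B@2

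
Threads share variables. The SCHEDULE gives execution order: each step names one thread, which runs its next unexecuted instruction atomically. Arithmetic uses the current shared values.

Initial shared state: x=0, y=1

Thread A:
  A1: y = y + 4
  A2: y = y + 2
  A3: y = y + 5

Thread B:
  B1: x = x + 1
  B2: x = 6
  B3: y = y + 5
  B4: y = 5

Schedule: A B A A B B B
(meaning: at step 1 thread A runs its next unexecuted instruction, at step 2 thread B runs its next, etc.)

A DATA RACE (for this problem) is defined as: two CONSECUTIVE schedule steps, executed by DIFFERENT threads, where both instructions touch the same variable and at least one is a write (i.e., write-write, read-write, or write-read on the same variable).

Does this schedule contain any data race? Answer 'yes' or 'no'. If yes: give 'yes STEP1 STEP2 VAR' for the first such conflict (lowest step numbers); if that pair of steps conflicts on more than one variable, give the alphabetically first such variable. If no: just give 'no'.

Answer: no

Derivation:
Steps 1,2: A(r=y,w=y) vs B(r=x,w=x). No conflict.
Steps 2,3: B(r=x,w=x) vs A(r=y,w=y). No conflict.
Steps 3,4: same thread (A). No race.
Steps 4,5: A(r=y,w=y) vs B(r=-,w=x). No conflict.
Steps 5,6: same thread (B). No race.
Steps 6,7: same thread (B). No race.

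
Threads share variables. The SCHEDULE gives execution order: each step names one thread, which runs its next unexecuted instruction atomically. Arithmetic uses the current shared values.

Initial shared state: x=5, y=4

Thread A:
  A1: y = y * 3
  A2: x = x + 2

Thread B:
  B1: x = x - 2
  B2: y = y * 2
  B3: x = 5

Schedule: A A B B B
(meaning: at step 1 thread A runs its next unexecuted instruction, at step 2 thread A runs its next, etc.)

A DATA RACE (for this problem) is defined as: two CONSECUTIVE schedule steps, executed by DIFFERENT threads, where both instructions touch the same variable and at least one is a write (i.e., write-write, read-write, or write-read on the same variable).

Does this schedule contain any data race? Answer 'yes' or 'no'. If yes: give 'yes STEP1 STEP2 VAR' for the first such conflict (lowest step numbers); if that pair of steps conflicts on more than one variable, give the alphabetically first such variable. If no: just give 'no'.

Steps 1,2: same thread (A). No race.
Steps 2,3: A(x = x + 2) vs B(x = x - 2). RACE on x (W-W).
Steps 3,4: same thread (B). No race.
Steps 4,5: same thread (B). No race.
First conflict at steps 2,3.

Answer: yes 2 3 x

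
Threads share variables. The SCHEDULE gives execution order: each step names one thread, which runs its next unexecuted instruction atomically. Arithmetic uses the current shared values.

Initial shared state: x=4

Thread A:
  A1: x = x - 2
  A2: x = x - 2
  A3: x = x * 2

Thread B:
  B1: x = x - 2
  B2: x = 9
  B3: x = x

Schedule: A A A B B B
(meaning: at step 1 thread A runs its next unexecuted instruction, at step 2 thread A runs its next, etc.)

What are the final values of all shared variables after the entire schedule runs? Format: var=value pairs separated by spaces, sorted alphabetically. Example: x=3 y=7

Step 1: thread A executes A1 (x = x - 2). Shared: x=2. PCs: A@1 B@0
Step 2: thread A executes A2 (x = x - 2). Shared: x=0. PCs: A@2 B@0
Step 3: thread A executes A3 (x = x * 2). Shared: x=0. PCs: A@3 B@0
Step 4: thread B executes B1 (x = x - 2). Shared: x=-2. PCs: A@3 B@1
Step 5: thread B executes B2 (x = 9). Shared: x=9. PCs: A@3 B@2
Step 6: thread B executes B3 (x = x). Shared: x=9. PCs: A@3 B@3

Answer: x=9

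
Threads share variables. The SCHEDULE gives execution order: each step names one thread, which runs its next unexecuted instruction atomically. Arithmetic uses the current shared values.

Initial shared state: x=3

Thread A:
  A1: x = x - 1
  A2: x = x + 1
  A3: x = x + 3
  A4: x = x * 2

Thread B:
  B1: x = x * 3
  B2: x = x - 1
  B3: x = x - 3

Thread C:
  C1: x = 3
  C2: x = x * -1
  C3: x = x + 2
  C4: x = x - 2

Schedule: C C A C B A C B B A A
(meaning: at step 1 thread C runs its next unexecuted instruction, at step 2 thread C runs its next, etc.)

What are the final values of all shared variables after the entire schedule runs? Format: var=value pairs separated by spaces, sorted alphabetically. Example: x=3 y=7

Step 1: thread C executes C1 (x = 3). Shared: x=3. PCs: A@0 B@0 C@1
Step 2: thread C executes C2 (x = x * -1). Shared: x=-3. PCs: A@0 B@0 C@2
Step 3: thread A executes A1 (x = x - 1). Shared: x=-4. PCs: A@1 B@0 C@2
Step 4: thread C executes C3 (x = x + 2). Shared: x=-2. PCs: A@1 B@0 C@3
Step 5: thread B executes B1 (x = x * 3). Shared: x=-6. PCs: A@1 B@1 C@3
Step 6: thread A executes A2 (x = x + 1). Shared: x=-5. PCs: A@2 B@1 C@3
Step 7: thread C executes C4 (x = x - 2). Shared: x=-7. PCs: A@2 B@1 C@4
Step 8: thread B executes B2 (x = x - 1). Shared: x=-8. PCs: A@2 B@2 C@4
Step 9: thread B executes B3 (x = x - 3). Shared: x=-11. PCs: A@2 B@3 C@4
Step 10: thread A executes A3 (x = x + 3). Shared: x=-8. PCs: A@3 B@3 C@4
Step 11: thread A executes A4 (x = x * 2). Shared: x=-16. PCs: A@4 B@3 C@4

Answer: x=-16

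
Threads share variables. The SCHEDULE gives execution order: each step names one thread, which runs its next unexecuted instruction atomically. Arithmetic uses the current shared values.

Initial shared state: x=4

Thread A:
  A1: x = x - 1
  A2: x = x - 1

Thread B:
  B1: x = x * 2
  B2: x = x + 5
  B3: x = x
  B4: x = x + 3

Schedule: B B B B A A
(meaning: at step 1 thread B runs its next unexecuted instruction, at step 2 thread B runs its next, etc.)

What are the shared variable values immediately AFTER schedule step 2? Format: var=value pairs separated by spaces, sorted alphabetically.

Step 1: thread B executes B1 (x = x * 2). Shared: x=8. PCs: A@0 B@1
Step 2: thread B executes B2 (x = x + 5). Shared: x=13. PCs: A@0 B@2

Answer: x=13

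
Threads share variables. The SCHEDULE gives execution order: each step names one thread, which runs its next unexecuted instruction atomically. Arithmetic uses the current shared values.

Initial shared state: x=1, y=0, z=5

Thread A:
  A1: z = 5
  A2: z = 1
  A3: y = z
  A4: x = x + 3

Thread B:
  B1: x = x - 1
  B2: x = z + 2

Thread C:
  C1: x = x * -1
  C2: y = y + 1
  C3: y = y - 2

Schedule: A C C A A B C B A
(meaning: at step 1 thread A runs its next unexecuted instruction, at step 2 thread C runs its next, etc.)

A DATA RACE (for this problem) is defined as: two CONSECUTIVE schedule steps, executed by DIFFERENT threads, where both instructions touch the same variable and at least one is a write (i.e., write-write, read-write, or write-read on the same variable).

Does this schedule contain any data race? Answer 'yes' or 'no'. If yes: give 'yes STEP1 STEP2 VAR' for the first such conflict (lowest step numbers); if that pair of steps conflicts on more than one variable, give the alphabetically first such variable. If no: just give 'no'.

Steps 1,2: A(r=-,w=z) vs C(r=x,w=x). No conflict.
Steps 2,3: same thread (C). No race.
Steps 3,4: C(r=y,w=y) vs A(r=-,w=z). No conflict.
Steps 4,5: same thread (A). No race.
Steps 5,6: A(r=z,w=y) vs B(r=x,w=x). No conflict.
Steps 6,7: B(r=x,w=x) vs C(r=y,w=y). No conflict.
Steps 7,8: C(r=y,w=y) vs B(r=z,w=x). No conflict.
Steps 8,9: B(x = z + 2) vs A(x = x + 3). RACE on x (W-W).
First conflict at steps 8,9.

Answer: yes 8 9 x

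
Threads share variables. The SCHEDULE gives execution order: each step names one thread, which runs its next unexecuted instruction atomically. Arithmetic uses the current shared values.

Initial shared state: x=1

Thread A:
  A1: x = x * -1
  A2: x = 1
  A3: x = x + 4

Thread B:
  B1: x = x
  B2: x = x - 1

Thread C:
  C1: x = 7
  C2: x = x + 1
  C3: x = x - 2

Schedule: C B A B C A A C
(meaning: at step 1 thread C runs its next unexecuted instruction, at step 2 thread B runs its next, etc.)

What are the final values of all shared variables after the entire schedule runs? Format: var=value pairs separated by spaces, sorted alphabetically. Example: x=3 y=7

Step 1: thread C executes C1 (x = 7). Shared: x=7. PCs: A@0 B@0 C@1
Step 2: thread B executes B1 (x = x). Shared: x=7. PCs: A@0 B@1 C@1
Step 3: thread A executes A1 (x = x * -1). Shared: x=-7. PCs: A@1 B@1 C@1
Step 4: thread B executes B2 (x = x - 1). Shared: x=-8. PCs: A@1 B@2 C@1
Step 5: thread C executes C2 (x = x + 1). Shared: x=-7. PCs: A@1 B@2 C@2
Step 6: thread A executes A2 (x = 1). Shared: x=1. PCs: A@2 B@2 C@2
Step 7: thread A executes A3 (x = x + 4). Shared: x=5. PCs: A@3 B@2 C@2
Step 8: thread C executes C3 (x = x - 2). Shared: x=3. PCs: A@3 B@2 C@3

Answer: x=3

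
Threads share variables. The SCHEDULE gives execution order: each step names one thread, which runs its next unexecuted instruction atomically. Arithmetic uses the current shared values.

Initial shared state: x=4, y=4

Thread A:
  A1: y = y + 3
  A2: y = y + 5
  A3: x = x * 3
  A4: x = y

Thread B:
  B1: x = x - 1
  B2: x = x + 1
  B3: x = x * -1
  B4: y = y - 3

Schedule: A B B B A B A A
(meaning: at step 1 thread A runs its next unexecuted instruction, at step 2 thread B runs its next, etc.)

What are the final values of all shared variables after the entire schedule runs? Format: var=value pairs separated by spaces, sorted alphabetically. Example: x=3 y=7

Answer: x=9 y=9

Derivation:
Step 1: thread A executes A1 (y = y + 3). Shared: x=4 y=7. PCs: A@1 B@0
Step 2: thread B executes B1 (x = x - 1). Shared: x=3 y=7. PCs: A@1 B@1
Step 3: thread B executes B2 (x = x + 1). Shared: x=4 y=7. PCs: A@1 B@2
Step 4: thread B executes B3 (x = x * -1). Shared: x=-4 y=7. PCs: A@1 B@3
Step 5: thread A executes A2 (y = y + 5). Shared: x=-4 y=12. PCs: A@2 B@3
Step 6: thread B executes B4 (y = y - 3). Shared: x=-4 y=9. PCs: A@2 B@4
Step 7: thread A executes A3 (x = x * 3). Shared: x=-12 y=9. PCs: A@3 B@4
Step 8: thread A executes A4 (x = y). Shared: x=9 y=9. PCs: A@4 B@4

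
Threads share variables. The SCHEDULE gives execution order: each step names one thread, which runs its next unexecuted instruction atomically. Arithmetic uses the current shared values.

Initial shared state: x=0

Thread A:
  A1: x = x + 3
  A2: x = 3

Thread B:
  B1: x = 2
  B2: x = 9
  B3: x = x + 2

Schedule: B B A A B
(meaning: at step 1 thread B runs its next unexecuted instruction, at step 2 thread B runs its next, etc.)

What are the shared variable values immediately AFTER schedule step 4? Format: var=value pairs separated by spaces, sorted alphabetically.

Answer: x=3

Derivation:
Step 1: thread B executes B1 (x = 2). Shared: x=2. PCs: A@0 B@1
Step 2: thread B executes B2 (x = 9). Shared: x=9. PCs: A@0 B@2
Step 3: thread A executes A1 (x = x + 3). Shared: x=12. PCs: A@1 B@2
Step 4: thread A executes A2 (x = 3). Shared: x=3. PCs: A@2 B@2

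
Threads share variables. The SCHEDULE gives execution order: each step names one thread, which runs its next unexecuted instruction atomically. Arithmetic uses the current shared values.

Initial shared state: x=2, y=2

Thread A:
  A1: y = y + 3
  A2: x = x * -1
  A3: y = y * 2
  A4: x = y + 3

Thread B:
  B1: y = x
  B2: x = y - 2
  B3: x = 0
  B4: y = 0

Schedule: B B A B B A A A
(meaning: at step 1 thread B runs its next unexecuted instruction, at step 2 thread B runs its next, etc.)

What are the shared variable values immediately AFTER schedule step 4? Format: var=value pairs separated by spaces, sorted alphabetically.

Step 1: thread B executes B1 (y = x). Shared: x=2 y=2. PCs: A@0 B@1
Step 2: thread B executes B2 (x = y - 2). Shared: x=0 y=2. PCs: A@0 B@2
Step 3: thread A executes A1 (y = y + 3). Shared: x=0 y=5. PCs: A@1 B@2
Step 4: thread B executes B3 (x = 0). Shared: x=0 y=5. PCs: A@1 B@3

Answer: x=0 y=5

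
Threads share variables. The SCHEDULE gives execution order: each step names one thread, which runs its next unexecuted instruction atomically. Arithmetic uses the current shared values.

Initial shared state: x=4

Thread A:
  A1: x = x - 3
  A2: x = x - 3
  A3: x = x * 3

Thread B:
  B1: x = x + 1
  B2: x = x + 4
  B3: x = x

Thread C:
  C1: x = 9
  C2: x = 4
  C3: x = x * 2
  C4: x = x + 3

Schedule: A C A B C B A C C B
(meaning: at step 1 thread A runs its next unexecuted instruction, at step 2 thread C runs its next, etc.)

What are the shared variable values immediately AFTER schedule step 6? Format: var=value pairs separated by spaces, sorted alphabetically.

Answer: x=8

Derivation:
Step 1: thread A executes A1 (x = x - 3). Shared: x=1. PCs: A@1 B@0 C@0
Step 2: thread C executes C1 (x = 9). Shared: x=9. PCs: A@1 B@0 C@1
Step 3: thread A executes A2 (x = x - 3). Shared: x=6. PCs: A@2 B@0 C@1
Step 4: thread B executes B1 (x = x + 1). Shared: x=7. PCs: A@2 B@1 C@1
Step 5: thread C executes C2 (x = 4). Shared: x=4. PCs: A@2 B@1 C@2
Step 6: thread B executes B2 (x = x + 4). Shared: x=8. PCs: A@2 B@2 C@2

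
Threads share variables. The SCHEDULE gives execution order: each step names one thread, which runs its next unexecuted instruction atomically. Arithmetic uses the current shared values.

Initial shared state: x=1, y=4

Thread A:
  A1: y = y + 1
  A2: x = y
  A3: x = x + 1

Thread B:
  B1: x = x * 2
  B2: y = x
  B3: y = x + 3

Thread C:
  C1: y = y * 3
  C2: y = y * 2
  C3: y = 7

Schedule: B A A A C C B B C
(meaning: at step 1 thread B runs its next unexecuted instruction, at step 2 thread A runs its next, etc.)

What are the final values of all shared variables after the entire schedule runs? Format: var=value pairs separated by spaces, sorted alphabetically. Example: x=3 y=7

Step 1: thread B executes B1 (x = x * 2). Shared: x=2 y=4. PCs: A@0 B@1 C@0
Step 2: thread A executes A1 (y = y + 1). Shared: x=2 y=5. PCs: A@1 B@1 C@0
Step 3: thread A executes A2 (x = y). Shared: x=5 y=5. PCs: A@2 B@1 C@0
Step 4: thread A executes A3 (x = x + 1). Shared: x=6 y=5. PCs: A@3 B@1 C@0
Step 5: thread C executes C1 (y = y * 3). Shared: x=6 y=15. PCs: A@3 B@1 C@1
Step 6: thread C executes C2 (y = y * 2). Shared: x=6 y=30. PCs: A@3 B@1 C@2
Step 7: thread B executes B2 (y = x). Shared: x=6 y=6. PCs: A@3 B@2 C@2
Step 8: thread B executes B3 (y = x + 3). Shared: x=6 y=9. PCs: A@3 B@3 C@2
Step 9: thread C executes C3 (y = 7). Shared: x=6 y=7. PCs: A@3 B@3 C@3

Answer: x=6 y=7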